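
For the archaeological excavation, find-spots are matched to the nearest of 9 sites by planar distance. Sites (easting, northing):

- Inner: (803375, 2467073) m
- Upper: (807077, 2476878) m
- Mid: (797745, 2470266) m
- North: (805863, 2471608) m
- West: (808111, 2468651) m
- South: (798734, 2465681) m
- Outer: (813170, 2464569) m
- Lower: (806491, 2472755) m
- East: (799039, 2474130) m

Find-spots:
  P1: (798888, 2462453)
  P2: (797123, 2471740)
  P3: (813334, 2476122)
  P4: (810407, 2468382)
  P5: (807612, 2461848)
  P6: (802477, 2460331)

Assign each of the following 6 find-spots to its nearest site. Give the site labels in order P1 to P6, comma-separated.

South, Mid, Upper, West, Outer, South

P1 → South (d²=10443700.00)
P2 → Mid (d²=2559560.00)
P3 → Upper (d²=39721585.00)
P4 → West (d²=5343977.00)
P5 → Outer (d²=38295205.00)
P6 → South (d²=42632549.00)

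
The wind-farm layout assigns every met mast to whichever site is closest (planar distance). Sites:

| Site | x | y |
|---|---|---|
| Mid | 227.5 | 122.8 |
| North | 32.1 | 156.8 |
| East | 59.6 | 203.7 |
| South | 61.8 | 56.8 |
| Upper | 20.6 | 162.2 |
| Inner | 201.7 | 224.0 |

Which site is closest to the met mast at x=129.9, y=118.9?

South

Squared distances to each site:
Mid: 9540.970; North: 11001.250; East: 12133.130; South: 8494.020; Upper: 13821.380; Inner: 16201.250.
Minimum at South.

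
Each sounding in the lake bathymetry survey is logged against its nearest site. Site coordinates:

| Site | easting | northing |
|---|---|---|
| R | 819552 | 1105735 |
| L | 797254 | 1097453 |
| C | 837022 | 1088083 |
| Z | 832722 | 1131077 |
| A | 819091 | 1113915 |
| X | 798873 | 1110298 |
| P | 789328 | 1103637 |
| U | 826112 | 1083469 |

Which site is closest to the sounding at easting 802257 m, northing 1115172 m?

Squared distances to each site:
R: 388173994.000; L: 338992970.000; C: 1942419146.000; Z: 1181085250.000; A: 284963605.000; X: 35207332.000; P: 300215266.000; U: 1574141234.000.
Minimum at X.

X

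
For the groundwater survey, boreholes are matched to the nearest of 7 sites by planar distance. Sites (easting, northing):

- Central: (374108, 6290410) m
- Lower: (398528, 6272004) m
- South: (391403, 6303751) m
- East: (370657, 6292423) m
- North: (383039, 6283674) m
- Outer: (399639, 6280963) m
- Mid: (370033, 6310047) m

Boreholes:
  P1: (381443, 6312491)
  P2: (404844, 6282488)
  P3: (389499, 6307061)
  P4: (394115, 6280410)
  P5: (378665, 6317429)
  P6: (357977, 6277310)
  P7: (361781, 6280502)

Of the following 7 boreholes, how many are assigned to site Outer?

P1 → Mid
P2 → Outer
P3 → South
P4 → Outer
P5 → Mid
P6 → East
P7 → East
2 of the 7 go to Outer.

2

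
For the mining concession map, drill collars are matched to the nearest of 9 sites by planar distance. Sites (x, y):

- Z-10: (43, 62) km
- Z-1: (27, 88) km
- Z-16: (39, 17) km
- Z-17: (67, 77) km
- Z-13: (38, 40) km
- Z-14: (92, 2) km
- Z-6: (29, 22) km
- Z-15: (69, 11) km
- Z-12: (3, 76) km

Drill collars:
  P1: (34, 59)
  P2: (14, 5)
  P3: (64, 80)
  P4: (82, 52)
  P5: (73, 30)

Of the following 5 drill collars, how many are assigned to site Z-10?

1

P1 → Z-10
P2 → Z-6
P3 → Z-17
P4 → Z-17
P5 → Z-15
1 of the 5 goes to Z-10.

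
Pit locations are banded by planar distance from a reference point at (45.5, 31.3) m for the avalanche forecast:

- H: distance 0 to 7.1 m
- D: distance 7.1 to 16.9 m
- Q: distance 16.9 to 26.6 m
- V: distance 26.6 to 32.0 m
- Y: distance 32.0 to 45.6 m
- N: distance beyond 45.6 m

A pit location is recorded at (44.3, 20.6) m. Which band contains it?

D

Distance = √((44.3−45.5)² + (20.6−31.3)²) = √(1.440 + 114.490) = 10.767 m.
7.1 ≤ 10.767 < 16.9 → D.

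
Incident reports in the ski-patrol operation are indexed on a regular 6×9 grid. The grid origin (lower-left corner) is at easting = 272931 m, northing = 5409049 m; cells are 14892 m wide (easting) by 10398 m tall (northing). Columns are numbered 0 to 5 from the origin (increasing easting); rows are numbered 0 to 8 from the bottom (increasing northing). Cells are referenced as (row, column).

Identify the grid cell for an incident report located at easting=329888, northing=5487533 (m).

Column index: ⌊(329888 − 272931) / 14892⌋ = ⌊3.825⌋ = 3
Row offset from origin: ⌊(5487533 − 5409049) / 10398⌋ = ⌊7.548⌋ = 7 → row 7

(7, 3)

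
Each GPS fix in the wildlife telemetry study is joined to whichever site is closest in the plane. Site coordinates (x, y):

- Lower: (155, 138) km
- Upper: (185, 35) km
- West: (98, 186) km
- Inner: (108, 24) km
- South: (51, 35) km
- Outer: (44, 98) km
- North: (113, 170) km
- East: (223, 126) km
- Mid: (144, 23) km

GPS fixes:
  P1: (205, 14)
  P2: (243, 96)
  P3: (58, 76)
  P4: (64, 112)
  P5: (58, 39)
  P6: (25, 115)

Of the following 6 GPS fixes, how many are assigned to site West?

0

P1 → Upper
P2 → East
P3 → Outer
P4 → Outer
P5 → South
P6 → Outer
0 of the 6 go to West.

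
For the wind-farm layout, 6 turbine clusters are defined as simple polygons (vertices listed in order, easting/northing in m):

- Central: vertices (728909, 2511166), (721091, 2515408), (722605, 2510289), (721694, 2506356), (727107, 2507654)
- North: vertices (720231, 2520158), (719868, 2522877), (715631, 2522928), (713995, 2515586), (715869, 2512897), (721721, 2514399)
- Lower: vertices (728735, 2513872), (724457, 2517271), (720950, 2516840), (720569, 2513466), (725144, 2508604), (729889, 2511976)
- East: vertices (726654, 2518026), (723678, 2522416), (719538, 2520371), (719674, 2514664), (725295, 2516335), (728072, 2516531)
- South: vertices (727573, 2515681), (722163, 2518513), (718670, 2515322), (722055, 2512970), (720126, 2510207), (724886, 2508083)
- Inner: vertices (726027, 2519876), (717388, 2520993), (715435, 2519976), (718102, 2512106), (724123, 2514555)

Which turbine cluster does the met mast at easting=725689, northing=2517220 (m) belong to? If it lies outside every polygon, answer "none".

East

Cast a ray rightward from (725689, 2517220). For each polygon, the edges (by vertex number in listed order) whose endpoints lie on opposite sides of northing = 2517220, where each meets that height, and whether that is right or left of the point:
Central: no edge straddles that height → 0 crossings.
North: 3–4 at easting≈714359.1 (left), 6–1 at easting≈720991.1 (left) → 0 crossings.
Lower: 1–2 at easting≈724521.2 (left), 2–3 at easting≈724042.0 (left) → 0 crossings.
East: 3–4 at easting≈719613.1 (left), 6–1 at easting≈727418.5 (right) → 1 crossing.
South: 1–2 at easting≈724633.0 (left), 2–3 at easting≈720747.6 (left) → 0 crossings.
Inner: 3–4 at easting≈716369.0 (left), 5–1 at easting≈725076.6 (left) → 0 crossings.
Only East has an odd count, so the point is inside East.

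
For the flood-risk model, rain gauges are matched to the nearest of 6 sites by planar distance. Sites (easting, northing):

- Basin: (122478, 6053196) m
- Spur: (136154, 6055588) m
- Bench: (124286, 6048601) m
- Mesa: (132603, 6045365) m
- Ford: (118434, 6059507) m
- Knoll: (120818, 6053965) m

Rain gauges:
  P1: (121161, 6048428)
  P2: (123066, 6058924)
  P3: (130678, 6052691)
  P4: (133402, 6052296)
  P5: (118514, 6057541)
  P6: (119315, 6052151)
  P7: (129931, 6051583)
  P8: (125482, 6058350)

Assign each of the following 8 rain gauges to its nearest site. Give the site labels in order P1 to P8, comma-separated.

Bench, Ford, Spur, Spur, Ford, Knoll, Bench, Basin

P1 → Bench (d²=9795554.00)
P2 → Ford (d²=21795313.00)
P3 → Spur (d²=38379185.00)
P4 → Spur (d²=18410768.00)
P5 → Ford (d²=3871556.00)
P6 → Knoll (d²=5549605.00)
P7 → Bench (d²=40758349.00)
P8 → Basin (d²=35587732.00)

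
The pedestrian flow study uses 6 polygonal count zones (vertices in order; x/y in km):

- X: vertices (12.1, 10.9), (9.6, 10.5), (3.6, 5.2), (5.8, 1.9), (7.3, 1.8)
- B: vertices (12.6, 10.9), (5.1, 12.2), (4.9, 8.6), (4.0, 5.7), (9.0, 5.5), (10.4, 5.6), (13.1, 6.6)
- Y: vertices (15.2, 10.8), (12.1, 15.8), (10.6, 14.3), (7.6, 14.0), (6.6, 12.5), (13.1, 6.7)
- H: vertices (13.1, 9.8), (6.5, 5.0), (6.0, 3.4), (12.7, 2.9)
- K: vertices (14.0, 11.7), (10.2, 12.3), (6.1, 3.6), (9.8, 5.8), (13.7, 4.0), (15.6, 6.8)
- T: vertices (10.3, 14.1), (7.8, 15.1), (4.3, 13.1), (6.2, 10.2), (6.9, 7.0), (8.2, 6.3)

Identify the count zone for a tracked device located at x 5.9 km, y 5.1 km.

Cast a ray rightward from (5.9, 5.1). For each polygon, the edges (by vertex number in listed order) whose endpoints lie on opposite sides of y = 5.1, where each meets that height, and whether that is right or left of the point:
X: 3–4 at x≈3.67 (left), 5–1 at x≈9.04 (right) → 1 crossing.
B: no edge straddles that height → 0 crossings.
Y: no edge straddles that height → 0 crossings.
H: 1–2 at x≈6.64 (right), 4–1 at x≈12.83 (right) → 2 crossings.
K: 2–3 at x≈6.81 (right), 3–4 at x≈8.62 (right), 4–5 at x≈11.32 (right), 5–6 at x≈14.45 (right) → 4 crossings.
T: no edge straddles that height → 0 crossings.
Only X has an odd count, so the point is inside X.

X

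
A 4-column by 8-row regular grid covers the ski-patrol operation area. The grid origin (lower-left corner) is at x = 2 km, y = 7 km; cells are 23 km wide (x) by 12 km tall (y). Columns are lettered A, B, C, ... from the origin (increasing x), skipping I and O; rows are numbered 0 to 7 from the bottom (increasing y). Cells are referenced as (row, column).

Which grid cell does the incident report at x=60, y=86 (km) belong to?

Column index: ⌊(60 − 2) / 23⌋ = ⌊2.522⌋ = 2 → column C
Row offset from origin: ⌊(86 − 7) / 12⌋ = ⌊6.583⌋ = 6 → row 6

(6, C)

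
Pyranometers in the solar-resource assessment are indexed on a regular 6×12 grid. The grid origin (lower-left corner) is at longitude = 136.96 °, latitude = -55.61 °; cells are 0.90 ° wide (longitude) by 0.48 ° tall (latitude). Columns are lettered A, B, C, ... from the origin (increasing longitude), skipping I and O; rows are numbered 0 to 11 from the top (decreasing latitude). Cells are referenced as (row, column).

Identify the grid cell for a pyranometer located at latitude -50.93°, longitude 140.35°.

Column index: ⌊(140.35 − 136.96) / 0.90⌋ = ⌊3.767⌋ = 3 → column D
Row offset from origin: ⌊(-50.93 − -55.61) / 0.48⌋ = ⌊9.750⌋ = 9 → row 2 (counted from top)

(2, D)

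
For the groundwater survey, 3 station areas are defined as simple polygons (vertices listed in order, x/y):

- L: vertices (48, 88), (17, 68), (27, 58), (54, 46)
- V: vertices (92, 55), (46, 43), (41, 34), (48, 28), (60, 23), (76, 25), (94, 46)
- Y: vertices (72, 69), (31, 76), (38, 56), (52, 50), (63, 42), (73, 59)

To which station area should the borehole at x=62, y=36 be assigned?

Cast a ray rightward from (62, 36). For each polygon, the edges (by vertex number in listed order) whose endpoints lie on opposite sides of y = 36, where each meets that height, and whether that is right or left of the point:
L: no edge straddles that height → 0 crossings.
V: 2–3 at x≈42.1 (left), 6–7 at x≈85.4 (right) → 1 crossing.
Y: no edge straddles that height → 0 crossings.
Only V has an odd count, so the point is inside V.

V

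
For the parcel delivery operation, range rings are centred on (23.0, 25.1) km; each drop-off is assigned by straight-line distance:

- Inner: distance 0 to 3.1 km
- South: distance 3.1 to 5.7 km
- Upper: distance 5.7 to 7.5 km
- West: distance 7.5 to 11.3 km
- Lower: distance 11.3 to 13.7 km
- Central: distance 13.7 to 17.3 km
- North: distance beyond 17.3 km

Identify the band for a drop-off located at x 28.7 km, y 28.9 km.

Upper

Distance = √((28.7−23.0)² + (28.9−25.1)²) = √(32.490 + 14.440) = 6.851 km.
5.7 ≤ 6.851 < 7.5 → Upper.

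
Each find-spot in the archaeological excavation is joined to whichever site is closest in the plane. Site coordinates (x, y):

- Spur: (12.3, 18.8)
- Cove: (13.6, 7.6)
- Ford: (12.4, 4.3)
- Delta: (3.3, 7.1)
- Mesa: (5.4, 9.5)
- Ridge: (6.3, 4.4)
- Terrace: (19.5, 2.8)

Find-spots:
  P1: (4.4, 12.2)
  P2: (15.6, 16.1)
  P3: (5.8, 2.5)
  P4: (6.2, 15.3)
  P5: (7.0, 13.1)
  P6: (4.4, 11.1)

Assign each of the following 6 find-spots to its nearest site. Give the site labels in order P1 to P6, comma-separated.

P1 → Mesa (d²=8.29)
P2 → Spur (d²=18.18)
P3 → Ridge (d²=3.86)
P4 → Mesa (d²=34.28)
P5 → Mesa (d²=15.52)
P6 → Mesa (d²=3.56)

Mesa, Spur, Ridge, Mesa, Mesa, Mesa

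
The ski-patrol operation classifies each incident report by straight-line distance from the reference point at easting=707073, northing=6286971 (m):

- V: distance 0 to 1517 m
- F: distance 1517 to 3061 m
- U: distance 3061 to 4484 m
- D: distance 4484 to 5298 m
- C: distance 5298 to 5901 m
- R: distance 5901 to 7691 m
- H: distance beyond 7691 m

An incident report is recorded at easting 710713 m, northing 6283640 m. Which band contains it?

D

Distance = √((710713−707073)² + (6283640−6286971)²) = √(13249600.000 + 11095561.000) = 4934.082 m.
4484 ≤ 4934.082 < 5298 → D.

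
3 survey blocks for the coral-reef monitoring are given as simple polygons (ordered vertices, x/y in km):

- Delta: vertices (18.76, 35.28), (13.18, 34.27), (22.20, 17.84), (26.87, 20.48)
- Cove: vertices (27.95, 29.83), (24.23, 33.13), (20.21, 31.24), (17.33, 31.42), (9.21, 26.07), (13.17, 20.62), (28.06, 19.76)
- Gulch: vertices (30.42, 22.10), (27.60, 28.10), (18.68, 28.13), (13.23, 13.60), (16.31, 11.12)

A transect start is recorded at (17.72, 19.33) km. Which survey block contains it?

Gulch

Cast a ray rightward from (17.72, 19.33). For each polygon, the edges (by vertex number in listed order) whose endpoints lie on opposite sides of y = 19.33, where each meets that height, and whether that is right or left of the point:
Delta: 2–3 at x≈21.382 (right), 3–4 at x≈24.836 (right) → 2 crossings.
Cove: no edge straddles that height → 0 crossings.
Gulch: 3–4 at x≈15.379 (left), 5–1 at x≈26.860 (right) → 1 crossing.
Only Gulch has an odd count, so the point is inside Gulch.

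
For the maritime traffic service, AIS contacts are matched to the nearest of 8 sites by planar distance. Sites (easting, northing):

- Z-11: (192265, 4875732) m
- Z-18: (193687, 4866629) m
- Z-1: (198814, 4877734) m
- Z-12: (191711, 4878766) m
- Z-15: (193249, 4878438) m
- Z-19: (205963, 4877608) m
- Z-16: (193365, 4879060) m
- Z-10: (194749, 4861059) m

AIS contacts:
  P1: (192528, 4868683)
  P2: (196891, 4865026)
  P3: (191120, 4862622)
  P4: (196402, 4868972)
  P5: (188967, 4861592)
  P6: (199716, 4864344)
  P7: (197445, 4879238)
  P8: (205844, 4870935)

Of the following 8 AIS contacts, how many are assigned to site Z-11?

0

P1 → Z-18
P2 → Z-18
P3 → Z-10
P4 → Z-18
P5 → Z-10
P6 → Z-10
P7 → Z-1
P8 → Z-19
0 of the 8 go to Z-11.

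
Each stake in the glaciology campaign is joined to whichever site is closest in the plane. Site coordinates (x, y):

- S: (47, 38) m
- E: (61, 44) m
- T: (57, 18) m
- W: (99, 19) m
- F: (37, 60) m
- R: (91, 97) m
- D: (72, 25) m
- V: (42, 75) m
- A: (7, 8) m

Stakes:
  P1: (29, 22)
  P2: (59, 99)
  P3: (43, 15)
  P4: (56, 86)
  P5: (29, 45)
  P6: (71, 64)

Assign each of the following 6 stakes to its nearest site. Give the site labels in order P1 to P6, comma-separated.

S, V, T, V, F, E

P1 → S (d²=580.00)
P2 → V (d²=865.00)
P3 → T (d²=205.00)
P4 → V (d²=317.00)
P5 → F (d²=289.00)
P6 → E (d²=500.00)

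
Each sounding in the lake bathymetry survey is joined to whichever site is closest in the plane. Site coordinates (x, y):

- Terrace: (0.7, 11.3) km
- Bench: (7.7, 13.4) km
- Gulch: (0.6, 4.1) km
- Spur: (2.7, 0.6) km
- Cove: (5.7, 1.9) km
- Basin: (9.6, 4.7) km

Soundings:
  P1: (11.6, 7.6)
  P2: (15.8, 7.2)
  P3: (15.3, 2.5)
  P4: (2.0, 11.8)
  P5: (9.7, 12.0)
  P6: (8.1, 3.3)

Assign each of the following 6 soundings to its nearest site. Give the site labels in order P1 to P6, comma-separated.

P1 → Basin (d²=12.41)
P2 → Basin (d²=44.69)
P3 → Basin (d²=37.33)
P4 → Terrace (d²=1.94)
P5 → Bench (d²=5.96)
P6 → Basin (d²=4.21)

Basin, Basin, Basin, Terrace, Bench, Basin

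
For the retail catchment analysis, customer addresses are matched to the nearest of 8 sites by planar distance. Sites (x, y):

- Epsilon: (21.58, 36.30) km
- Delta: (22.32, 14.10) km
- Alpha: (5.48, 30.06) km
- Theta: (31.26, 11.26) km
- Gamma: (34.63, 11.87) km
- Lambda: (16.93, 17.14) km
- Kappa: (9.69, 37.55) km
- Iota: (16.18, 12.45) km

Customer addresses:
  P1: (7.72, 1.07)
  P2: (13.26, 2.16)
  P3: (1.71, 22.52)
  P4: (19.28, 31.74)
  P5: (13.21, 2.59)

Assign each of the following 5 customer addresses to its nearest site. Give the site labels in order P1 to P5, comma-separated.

P1 → Iota (d²=201.08)
P2 → Iota (d²=114.41)
P3 → Alpha (d²=71.06)
P4 → Epsilon (d²=26.08)
P5 → Iota (d²=106.04)

Iota, Iota, Alpha, Epsilon, Iota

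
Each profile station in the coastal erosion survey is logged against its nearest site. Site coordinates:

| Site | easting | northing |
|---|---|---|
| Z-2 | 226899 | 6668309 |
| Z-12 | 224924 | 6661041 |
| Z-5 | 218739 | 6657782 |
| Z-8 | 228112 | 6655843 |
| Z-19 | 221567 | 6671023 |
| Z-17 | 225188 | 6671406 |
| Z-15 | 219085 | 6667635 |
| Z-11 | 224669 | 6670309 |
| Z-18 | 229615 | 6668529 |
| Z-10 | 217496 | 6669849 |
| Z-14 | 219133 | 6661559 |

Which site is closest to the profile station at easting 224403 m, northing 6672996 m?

Squared distances to each site:
Z-2: 28197985.000; Z-12: 143193466.000; Z-5: 263546692.000; Z-8: 307982090.000; Z-19: 11935625.000; Z-17: 3144325.000; Z-15: 57021445.000; Z-11: 7290725.000; Z-18: 47119033.000; Z-10: 57610258.000; Z-14: 158577869.000.
Minimum at Z-17.

Z-17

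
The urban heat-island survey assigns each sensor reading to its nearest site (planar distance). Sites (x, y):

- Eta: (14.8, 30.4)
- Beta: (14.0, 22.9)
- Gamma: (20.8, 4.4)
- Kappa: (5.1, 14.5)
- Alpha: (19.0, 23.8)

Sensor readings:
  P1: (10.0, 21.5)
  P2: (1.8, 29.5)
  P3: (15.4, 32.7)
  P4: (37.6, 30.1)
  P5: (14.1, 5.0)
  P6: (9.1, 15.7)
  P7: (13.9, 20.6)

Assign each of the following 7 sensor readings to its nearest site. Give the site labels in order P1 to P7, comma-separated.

P1 → Beta (d²=17.96)
P2 → Eta (d²=169.81)
P3 → Eta (d²=5.65)
P4 → Alpha (d²=385.65)
P5 → Gamma (d²=45.25)
P6 → Kappa (d²=17.44)
P7 → Beta (d²=5.30)

Beta, Eta, Eta, Alpha, Gamma, Kappa, Beta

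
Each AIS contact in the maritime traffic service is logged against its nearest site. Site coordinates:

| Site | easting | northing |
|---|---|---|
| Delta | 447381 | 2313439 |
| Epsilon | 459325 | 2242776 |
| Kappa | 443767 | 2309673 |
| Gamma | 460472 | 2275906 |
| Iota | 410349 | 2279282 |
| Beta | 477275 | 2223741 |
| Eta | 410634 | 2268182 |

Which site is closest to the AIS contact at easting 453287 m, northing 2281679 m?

Squared distances to each site:
Delta: 1043578436.000; Epsilon: 1549900853.000; Kappa: 874294436.000; Gamma: 84951754.000; Iota: 1849417453.000; Beta: 3932235988.000; Eta: 2001447418.000.
Minimum at Gamma.

Gamma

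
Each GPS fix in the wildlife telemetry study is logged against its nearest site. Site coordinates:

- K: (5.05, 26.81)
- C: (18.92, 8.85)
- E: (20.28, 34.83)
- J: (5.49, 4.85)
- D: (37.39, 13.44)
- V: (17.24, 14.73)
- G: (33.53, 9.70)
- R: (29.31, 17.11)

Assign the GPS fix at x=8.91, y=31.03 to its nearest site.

K

Squared distances to each site:
K: 32.708; C: 592.153; E: 143.717; J: 697.089; D: 1120.519; V: 335.079; G: 1061.113; R: 609.926.
Minimum at K.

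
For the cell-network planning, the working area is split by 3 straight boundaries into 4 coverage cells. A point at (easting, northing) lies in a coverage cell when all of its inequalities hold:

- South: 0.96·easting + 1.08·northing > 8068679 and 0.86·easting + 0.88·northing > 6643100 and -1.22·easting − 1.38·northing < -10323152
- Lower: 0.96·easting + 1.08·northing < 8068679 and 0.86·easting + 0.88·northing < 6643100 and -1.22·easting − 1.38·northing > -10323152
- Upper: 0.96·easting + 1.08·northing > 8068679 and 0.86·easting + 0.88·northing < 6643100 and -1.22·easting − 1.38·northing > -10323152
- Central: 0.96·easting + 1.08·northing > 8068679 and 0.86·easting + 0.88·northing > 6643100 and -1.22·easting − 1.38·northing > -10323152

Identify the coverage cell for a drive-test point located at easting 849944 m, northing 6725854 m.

0.96·849944 + 1.08·6725854 = 8079868.560, which is > 8068679
0.86·849944 + 0.88·6725854 = 6649703.360, which is > 6643100
-1.22·849944 − 1.38·6725854 = -10318610.200, which is > -10323152
This sign pattern matches Central.

Central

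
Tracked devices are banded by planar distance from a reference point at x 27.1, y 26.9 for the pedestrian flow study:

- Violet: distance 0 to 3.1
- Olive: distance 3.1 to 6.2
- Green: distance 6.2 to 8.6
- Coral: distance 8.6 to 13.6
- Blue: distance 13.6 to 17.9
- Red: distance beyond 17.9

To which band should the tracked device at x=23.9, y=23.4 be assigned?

Olive

Distance = √((23.9−27.1)² + (23.4−26.9)²) = √(10.240 + 12.250) = 4.742.
3.1 ≤ 4.742 < 6.2 → Olive.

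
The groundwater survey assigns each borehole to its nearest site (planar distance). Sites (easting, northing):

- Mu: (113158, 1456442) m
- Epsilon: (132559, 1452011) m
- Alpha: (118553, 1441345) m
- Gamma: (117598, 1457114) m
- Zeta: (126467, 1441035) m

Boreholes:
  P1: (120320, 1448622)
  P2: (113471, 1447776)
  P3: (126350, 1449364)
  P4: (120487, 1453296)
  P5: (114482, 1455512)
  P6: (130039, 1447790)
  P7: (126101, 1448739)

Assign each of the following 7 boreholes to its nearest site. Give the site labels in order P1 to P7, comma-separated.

P1 → Alpha (d²=56077018.00)
P2 → Alpha (d²=67184485.00)
P3 → Epsilon (d²=45558290.00)
P4 → Gamma (d²=22923445.00)
P5 → Mu (d²=2617876.00)
P6 → Epsilon (d²=24167241.00)
P7 → Epsilon (d²=52411748.00)

Alpha, Alpha, Epsilon, Gamma, Mu, Epsilon, Epsilon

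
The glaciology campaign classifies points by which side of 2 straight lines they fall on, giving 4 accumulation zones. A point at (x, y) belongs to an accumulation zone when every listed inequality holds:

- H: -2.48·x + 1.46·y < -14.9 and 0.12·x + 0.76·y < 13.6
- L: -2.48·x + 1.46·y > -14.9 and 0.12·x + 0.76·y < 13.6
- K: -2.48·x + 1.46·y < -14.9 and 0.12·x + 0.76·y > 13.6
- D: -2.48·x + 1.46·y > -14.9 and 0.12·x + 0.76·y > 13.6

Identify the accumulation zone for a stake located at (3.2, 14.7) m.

-2.48·3.2 + 1.46·14.7 = 13.526, which is > -14.9
0.12·3.2 + 0.76·14.7 = 11.556, which is < 13.6
This sign pattern matches L.

L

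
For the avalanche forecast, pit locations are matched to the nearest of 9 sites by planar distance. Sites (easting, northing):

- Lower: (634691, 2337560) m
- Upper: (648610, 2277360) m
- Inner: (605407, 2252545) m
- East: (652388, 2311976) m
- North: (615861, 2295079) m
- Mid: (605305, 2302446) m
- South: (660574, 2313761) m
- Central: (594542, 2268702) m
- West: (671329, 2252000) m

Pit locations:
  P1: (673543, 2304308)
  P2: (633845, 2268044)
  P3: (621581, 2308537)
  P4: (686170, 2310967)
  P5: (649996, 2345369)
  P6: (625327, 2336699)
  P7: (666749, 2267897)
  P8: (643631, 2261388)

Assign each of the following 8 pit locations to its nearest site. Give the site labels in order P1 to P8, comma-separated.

South, Upper, North, South, Lower, Lower, West, Upper

P1 → South (d²=257554170.00)
P2 → Upper (d²=304793081.00)
P3 → North (d²=213836164.00)
P4 → South (d²=662961652.00)
P5 → Lower (d²=295223506.00)
P6 → Lower (d²=88425817.00)
P7 → West (d²=273691009.00)
P8 → Upper (d²=279895225.00)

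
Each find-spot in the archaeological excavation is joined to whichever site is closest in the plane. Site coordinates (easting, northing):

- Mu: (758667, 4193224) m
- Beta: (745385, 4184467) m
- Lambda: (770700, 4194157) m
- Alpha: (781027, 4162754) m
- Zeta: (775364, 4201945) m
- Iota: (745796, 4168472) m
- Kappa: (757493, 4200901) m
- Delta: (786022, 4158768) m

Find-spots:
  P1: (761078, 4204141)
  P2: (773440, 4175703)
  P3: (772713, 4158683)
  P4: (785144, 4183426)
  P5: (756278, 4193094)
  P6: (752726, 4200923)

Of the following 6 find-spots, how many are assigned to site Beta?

0

P1 → Kappa
P2 → Alpha
P3 → Alpha
P4 → Lambda
P5 → Mu
P6 → Kappa
0 of the 6 go to Beta.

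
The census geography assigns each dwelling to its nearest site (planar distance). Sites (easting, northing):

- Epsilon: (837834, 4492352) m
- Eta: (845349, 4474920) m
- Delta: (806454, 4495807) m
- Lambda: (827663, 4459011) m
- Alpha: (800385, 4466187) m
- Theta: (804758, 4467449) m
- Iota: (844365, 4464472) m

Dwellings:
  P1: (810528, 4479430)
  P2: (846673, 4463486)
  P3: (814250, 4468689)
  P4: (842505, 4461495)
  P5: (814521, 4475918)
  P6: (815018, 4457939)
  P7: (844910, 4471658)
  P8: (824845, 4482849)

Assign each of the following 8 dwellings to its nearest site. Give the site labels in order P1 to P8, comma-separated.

Theta, Iota, Theta, Iota, Theta, Lambda, Eta, Epsilon

P1 → Theta (d²=176837261.00)
P2 → Iota (d²=6299060.00)
P3 → Theta (d²=91635664.00)
P4 → Iota (d²=12322129.00)
P5 → Theta (d²=167040130.00)
P6 → Lambda (d²=161045209.00)
P7 → Eta (d²=10833365.00)
P8 → Epsilon (d²=259021130.00)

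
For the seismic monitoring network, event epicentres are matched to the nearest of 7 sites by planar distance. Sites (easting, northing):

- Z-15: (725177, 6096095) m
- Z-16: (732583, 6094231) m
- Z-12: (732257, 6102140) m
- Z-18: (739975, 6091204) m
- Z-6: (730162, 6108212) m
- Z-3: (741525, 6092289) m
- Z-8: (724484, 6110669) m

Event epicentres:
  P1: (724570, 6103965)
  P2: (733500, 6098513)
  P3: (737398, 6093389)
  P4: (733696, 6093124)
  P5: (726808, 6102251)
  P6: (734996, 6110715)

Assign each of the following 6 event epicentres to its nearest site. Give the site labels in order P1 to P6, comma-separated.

P1 → Z-8 (d²=44951012.00)
P2 → Z-12 (d²=14700178.00)
P3 → Z-18 (d²=11415154.00)
P4 → Z-16 (d²=2464218.00)
P5 → Z-12 (d²=29703922.00)
P6 → Z-6 (d²=29632565.00)

Z-8, Z-12, Z-18, Z-16, Z-12, Z-6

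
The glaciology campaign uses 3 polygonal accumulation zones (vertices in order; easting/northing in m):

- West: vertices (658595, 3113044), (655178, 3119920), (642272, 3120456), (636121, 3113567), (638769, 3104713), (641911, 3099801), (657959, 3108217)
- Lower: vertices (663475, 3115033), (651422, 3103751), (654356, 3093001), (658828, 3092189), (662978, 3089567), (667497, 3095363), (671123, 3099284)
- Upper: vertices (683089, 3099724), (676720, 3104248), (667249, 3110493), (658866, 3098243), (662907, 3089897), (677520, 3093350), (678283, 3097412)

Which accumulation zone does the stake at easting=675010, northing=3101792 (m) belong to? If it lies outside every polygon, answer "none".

Upper

Cast a ray rightward from (675010, 3101792). For each polygon, the edges (by vertex number in listed order) whose endpoints lie on opposite sides of northing = 3101792, where each meets that height, and whether that is right or left of the point:
West: 5–6 at easting≈640637.4 (left), 6–7 at easting≈645707.5 (left) → 0 crossings.
Lower: 2–3 at easting≈651956.7 (left), 7–1 at easting≈669905.1 (left) → 0 crossings.
Upper: 1–2 at easting≈680177.6 (right), 3–4 at easting≈661294.7 (left) → 1 crossing.
Only Upper has an odd count, so the point is inside Upper.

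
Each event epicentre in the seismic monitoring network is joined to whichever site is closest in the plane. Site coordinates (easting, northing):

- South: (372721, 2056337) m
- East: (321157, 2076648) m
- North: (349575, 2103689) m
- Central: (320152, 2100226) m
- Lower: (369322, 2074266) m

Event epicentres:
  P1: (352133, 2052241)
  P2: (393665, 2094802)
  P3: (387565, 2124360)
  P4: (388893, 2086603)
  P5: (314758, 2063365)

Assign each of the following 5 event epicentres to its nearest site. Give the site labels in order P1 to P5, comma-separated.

P1 → South (d²=440642960.00)
P2 → Lower (d²=1014308945.00)
P3 → North (d²=1870530341.00)
P4 → Lower (d²=535225610.00)
P5 → East (d²=217385290.00)

South, Lower, North, Lower, East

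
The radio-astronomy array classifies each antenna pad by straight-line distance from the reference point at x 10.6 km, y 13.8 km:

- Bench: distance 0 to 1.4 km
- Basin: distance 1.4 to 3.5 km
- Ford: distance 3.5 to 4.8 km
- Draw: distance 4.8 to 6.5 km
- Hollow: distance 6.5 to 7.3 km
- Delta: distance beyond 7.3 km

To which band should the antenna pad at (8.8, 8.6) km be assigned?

Draw

Distance = √((8.8−10.6)² + (8.6−13.8)²) = √(3.240 + 27.040) = 5.503 km.
4.8 ≤ 5.503 < 6.5 → Draw.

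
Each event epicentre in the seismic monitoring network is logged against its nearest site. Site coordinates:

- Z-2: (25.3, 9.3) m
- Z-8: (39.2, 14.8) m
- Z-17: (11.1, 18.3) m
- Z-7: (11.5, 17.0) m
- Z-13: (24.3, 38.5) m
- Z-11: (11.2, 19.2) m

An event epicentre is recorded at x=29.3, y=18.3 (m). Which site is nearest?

Z-2

Squared distances to each site:
Z-2: 97.000; Z-8: 110.260; Z-17: 331.240; Z-7: 318.530; Z-13: 433.040; Z-11: 328.420.
Minimum at Z-2.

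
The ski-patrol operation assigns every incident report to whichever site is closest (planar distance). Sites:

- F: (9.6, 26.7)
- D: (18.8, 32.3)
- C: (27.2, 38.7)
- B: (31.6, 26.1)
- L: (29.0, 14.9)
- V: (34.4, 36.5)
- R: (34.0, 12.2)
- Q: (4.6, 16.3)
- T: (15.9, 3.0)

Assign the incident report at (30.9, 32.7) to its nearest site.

Squared distances to each site:
F: 489.690; D: 146.570; C: 49.690; B: 44.050; L: 320.450; V: 26.690; R: 429.860; Q: 960.650; T: 1107.090.
Minimum at V.

V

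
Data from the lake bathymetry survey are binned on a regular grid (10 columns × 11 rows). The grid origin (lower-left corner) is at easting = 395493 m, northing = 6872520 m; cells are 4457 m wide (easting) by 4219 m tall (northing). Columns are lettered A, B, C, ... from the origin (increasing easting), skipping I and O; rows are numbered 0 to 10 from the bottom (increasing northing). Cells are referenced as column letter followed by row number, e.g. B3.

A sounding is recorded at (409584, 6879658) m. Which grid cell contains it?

Column index: ⌊(409584 − 395493) / 4457⌋ = ⌊3.162⌋ = 3 → column D
Row offset from origin: ⌊(6879658 − 6872520) / 4219⌋ = ⌊1.692⌋ = 1 → row 1

D1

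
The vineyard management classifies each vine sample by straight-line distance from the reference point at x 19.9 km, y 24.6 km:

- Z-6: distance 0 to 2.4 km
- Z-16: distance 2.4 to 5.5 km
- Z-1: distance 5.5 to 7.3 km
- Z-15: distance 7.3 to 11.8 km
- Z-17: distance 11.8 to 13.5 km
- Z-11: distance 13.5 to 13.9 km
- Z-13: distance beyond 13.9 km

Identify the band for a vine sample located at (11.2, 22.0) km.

Distance = √((11.2−19.9)² + (22.0−24.6)²) = √(75.690 + 6.760) = 9.080 km.
7.3 ≤ 9.080 < 11.8 → Z-15.

Z-15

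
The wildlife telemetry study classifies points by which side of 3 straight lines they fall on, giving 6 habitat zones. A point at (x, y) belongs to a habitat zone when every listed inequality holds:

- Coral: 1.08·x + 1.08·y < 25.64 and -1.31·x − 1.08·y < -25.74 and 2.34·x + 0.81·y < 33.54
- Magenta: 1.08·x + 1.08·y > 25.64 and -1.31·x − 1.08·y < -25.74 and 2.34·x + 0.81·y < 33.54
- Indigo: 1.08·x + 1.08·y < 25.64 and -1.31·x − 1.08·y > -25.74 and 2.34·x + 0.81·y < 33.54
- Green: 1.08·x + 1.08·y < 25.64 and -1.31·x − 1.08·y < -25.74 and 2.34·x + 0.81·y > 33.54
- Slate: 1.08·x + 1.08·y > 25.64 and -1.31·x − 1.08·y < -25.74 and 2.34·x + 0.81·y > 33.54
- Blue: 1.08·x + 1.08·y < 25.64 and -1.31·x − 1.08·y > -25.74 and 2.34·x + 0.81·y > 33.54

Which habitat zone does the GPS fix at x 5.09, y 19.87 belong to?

1.08·5.09 + 1.08·19.87 = 26.957, which is > 25.64
-1.31·5.09 − 1.08·19.87 = -28.128, which is < -25.74
2.34·5.09 + 0.81·19.87 = 28.005, which is < 33.54
This sign pattern matches Magenta.

Magenta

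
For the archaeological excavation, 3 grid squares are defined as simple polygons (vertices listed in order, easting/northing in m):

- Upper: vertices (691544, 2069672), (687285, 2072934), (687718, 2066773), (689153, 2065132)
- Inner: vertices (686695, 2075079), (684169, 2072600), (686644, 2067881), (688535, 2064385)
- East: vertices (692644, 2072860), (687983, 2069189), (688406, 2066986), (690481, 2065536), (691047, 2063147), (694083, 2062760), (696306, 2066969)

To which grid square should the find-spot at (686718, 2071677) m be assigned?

Cast a ray rightward from (686718, 2071677). For each polygon, the edges (by vertex number in listed order) whose endpoints lie on opposite sides of northing = 2071677, where each meets that height, and whether that is right or left of the point:
Upper: 1–2 at easting≈688926.2 (right), 2–3 at easting≈687373.3 (right) → 2 crossings.
Inner: 2–3 at easting≈684653.1 (left), 4–1 at easting≈687280.3 (right) → 1 crossing.
East: 1–2 at easting≈691142.0 (right), 7–1 at easting≈693379.4 (right) → 2 crossings.
Only Inner has an odd count, so the point is inside Inner.

Inner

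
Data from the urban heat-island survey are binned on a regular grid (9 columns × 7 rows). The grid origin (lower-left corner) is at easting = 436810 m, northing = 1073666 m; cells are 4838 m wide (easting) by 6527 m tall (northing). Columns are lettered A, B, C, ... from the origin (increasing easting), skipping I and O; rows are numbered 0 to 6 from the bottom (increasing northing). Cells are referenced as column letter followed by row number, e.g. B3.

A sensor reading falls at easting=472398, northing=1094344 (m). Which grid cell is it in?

H3

Column index: ⌊(472398 − 436810) / 4838⌋ = ⌊7.356⌋ = 7 → column H
Row offset from origin: ⌊(1094344 − 1073666) / 6527⌋ = ⌊3.168⌋ = 3 → row 3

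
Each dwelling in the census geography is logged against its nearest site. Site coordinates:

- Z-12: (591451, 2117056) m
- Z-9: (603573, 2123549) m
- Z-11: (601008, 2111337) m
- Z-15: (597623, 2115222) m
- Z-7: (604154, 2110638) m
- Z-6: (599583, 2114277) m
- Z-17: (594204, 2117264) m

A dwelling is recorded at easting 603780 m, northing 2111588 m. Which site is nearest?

Z-7

Squared distances to each site:
Z-12: 181903265.000; Z-9: 143108370.000; Z-11: 7746985.000; Z-15: 51114605.000; Z-7: 1042376.000; Z-6: 24845530.000; Z-17: 123916752.000.
Minimum at Z-7.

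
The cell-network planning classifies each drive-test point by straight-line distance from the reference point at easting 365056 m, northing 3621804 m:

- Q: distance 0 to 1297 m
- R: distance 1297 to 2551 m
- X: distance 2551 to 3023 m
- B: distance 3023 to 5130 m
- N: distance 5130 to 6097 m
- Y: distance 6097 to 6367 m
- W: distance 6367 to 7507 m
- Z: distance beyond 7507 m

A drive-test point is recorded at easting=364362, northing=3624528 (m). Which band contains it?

X

Distance = √((364362−365056)² + (3624528−3621804)²) = √(481636.000 + 7420176.000) = 2811.016 m.
2551 ≤ 2811.016 < 3023 → X.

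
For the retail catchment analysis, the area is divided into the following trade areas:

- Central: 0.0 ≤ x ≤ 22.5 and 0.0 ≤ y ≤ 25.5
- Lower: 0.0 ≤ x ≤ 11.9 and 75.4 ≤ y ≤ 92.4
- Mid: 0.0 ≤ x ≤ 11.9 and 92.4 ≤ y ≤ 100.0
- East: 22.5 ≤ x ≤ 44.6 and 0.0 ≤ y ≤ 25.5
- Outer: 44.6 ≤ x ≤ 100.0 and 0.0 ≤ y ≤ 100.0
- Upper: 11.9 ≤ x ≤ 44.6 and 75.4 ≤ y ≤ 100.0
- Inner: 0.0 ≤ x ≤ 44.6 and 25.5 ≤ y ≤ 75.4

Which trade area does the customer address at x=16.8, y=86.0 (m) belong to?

The point has x = 16.8 and y = 86.0.
Only Upper satisfies 11.9 ≤ x ≤ 44.6 and 75.4 ≤ y ≤ 100.0.

Upper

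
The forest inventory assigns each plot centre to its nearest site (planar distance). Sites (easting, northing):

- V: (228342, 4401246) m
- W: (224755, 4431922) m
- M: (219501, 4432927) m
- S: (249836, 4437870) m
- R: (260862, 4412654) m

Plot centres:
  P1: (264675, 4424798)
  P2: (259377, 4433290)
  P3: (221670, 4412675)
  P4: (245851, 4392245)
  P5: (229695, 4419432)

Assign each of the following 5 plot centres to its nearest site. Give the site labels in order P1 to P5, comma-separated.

R, S, V, V, W

P1 → R (d²=162015705.00)
P2 → S (d²=112007081.00)
P3 → V (d²=175137625.00)
P4 → V (d²=387583082.00)
P5 → W (d²=180403700.00)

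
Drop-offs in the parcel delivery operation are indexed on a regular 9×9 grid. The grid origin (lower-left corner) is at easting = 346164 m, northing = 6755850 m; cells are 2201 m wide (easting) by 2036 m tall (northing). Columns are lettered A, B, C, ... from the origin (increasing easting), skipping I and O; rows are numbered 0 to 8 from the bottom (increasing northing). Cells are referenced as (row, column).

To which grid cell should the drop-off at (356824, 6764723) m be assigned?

(4, E)

Column index: ⌊(356824 − 346164) / 2201⌋ = ⌊4.843⌋ = 4 → column E
Row offset from origin: ⌊(6764723 − 6755850) / 2036⌋ = ⌊4.358⌋ = 4 → row 4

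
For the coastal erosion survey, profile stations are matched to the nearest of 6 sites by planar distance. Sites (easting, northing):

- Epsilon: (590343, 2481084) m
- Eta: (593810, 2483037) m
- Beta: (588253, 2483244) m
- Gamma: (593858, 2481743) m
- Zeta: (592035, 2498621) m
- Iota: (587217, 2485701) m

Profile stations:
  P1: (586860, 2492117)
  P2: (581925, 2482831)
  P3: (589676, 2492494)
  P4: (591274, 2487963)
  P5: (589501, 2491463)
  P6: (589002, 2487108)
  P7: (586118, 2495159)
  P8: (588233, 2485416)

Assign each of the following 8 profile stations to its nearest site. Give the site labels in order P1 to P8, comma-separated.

P1 → Iota (d²=41292505.00)
P2 → Iota (d²=36242164.00)
P3 → Zeta (d²=43105010.00)
P4 → Iota (d²=21575893.00)
P5 → Iota (d²=38417300.00)
P6 → Iota (d²=5165874.00)
P7 → Zeta (d²=46996333.00)
P8 → Iota (d²=1113481.00)

Iota, Iota, Zeta, Iota, Iota, Iota, Zeta, Iota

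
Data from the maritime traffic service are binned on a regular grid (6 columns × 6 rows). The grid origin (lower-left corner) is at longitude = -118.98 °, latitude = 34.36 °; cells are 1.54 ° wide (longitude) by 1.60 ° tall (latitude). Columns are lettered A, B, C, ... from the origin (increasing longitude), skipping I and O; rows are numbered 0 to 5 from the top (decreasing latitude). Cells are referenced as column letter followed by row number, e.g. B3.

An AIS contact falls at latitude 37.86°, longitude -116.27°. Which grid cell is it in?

Column index: ⌊(-116.27 − -118.98) / 1.54⌋ = ⌊1.760⌋ = 1 → column B
Row offset from origin: ⌊(37.86 − 34.36) / 1.60⌋ = ⌊2.188⌋ = 2 → row 3 (counted from top)

B3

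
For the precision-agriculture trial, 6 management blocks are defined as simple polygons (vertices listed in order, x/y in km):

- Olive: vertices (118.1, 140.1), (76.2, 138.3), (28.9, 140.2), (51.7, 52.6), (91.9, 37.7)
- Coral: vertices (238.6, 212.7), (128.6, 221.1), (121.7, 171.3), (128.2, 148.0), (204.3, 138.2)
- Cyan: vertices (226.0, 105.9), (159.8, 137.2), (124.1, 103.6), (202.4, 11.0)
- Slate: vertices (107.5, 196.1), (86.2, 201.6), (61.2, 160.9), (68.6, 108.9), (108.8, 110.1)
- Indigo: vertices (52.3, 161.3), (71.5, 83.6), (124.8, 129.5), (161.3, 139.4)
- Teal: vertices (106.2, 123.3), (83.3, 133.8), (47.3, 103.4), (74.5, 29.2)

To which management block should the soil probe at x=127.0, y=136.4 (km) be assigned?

Cast a ray rightward from (127.0, 136.4). For each polygon, the edges (by vertex number in listed order) whose endpoints lie on opposite sides of y = 136.4, where each meets that height, and whether that is right or left of the point:
Olive: 3–4 at x≈29.89 (left), 5–1 at x≈117.15 (left) → 0 crossings.
Coral: no edge straddles that height → 0 crossings.
Cyan: 1–2 at x≈161.49 (right), 2–3 at x≈158.95 (right) → 2 crossings.
Slate: 3–4 at x≈64.69 (left), 5–1 at x≈108.40 (left) → 0 crossings.
Indigo: 1–2 at x≈58.45 (left), 3–4 at x≈150.24 (right) → 1 crossing.
Teal: no edge straddles that height → 0 crossings.
Only Indigo has an odd count, so the point is inside Indigo.

Indigo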